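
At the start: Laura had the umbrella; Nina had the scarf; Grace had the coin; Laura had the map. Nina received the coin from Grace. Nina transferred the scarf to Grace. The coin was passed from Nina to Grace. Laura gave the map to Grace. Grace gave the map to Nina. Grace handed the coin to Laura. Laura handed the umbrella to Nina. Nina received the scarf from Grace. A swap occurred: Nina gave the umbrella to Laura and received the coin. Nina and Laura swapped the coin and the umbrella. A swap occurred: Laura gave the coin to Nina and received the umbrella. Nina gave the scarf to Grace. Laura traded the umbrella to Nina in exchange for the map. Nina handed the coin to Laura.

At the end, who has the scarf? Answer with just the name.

Tracking all object holders:
Start: umbrella:Laura, scarf:Nina, coin:Grace, map:Laura
Event 1 (give coin: Grace -> Nina). State: umbrella:Laura, scarf:Nina, coin:Nina, map:Laura
Event 2 (give scarf: Nina -> Grace). State: umbrella:Laura, scarf:Grace, coin:Nina, map:Laura
Event 3 (give coin: Nina -> Grace). State: umbrella:Laura, scarf:Grace, coin:Grace, map:Laura
Event 4 (give map: Laura -> Grace). State: umbrella:Laura, scarf:Grace, coin:Grace, map:Grace
Event 5 (give map: Grace -> Nina). State: umbrella:Laura, scarf:Grace, coin:Grace, map:Nina
Event 6 (give coin: Grace -> Laura). State: umbrella:Laura, scarf:Grace, coin:Laura, map:Nina
Event 7 (give umbrella: Laura -> Nina). State: umbrella:Nina, scarf:Grace, coin:Laura, map:Nina
Event 8 (give scarf: Grace -> Nina). State: umbrella:Nina, scarf:Nina, coin:Laura, map:Nina
Event 9 (swap umbrella<->coin: now umbrella:Laura, coin:Nina). State: umbrella:Laura, scarf:Nina, coin:Nina, map:Nina
Event 10 (swap coin<->umbrella: now coin:Laura, umbrella:Nina). State: umbrella:Nina, scarf:Nina, coin:Laura, map:Nina
Event 11 (swap coin<->umbrella: now coin:Nina, umbrella:Laura). State: umbrella:Laura, scarf:Nina, coin:Nina, map:Nina
Event 12 (give scarf: Nina -> Grace). State: umbrella:Laura, scarf:Grace, coin:Nina, map:Nina
Event 13 (swap umbrella<->map: now umbrella:Nina, map:Laura). State: umbrella:Nina, scarf:Grace, coin:Nina, map:Laura
Event 14 (give coin: Nina -> Laura). State: umbrella:Nina, scarf:Grace, coin:Laura, map:Laura

Final state: umbrella:Nina, scarf:Grace, coin:Laura, map:Laura
The scarf is held by Grace.

Answer: Grace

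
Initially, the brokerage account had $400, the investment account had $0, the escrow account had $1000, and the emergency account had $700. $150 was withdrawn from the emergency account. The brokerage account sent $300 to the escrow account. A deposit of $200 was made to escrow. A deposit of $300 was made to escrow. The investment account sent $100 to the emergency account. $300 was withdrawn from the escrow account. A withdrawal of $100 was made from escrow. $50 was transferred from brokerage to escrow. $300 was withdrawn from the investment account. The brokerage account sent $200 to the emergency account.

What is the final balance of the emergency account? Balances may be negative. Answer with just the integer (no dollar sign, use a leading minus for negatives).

Tracking account balances step by step:
Start: brokerage=400, investment=0, escrow=1000, emergency=700
Event 1 (withdraw 150 from emergency): emergency: 700 - 150 = 550. Balances: brokerage=400, investment=0, escrow=1000, emergency=550
Event 2 (transfer 300 brokerage -> escrow): brokerage: 400 - 300 = 100, escrow: 1000 + 300 = 1300. Balances: brokerage=100, investment=0, escrow=1300, emergency=550
Event 3 (deposit 200 to escrow): escrow: 1300 + 200 = 1500. Balances: brokerage=100, investment=0, escrow=1500, emergency=550
Event 4 (deposit 300 to escrow): escrow: 1500 + 300 = 1800. Balances: brokerage=100, investment=0, escrow=1800, emergency=550
Event 5 (transfer 100 investment -> emergency): investment: 0 - 100 = -100, emergency: 550 + 100 = 650. Balances: brokerage=100, investment=-100, escrow=1800, emergency=650
Event 6 (withdraw 300 from escrow): escrow: 1800 - 300 = 1500. Balances: brokerage=100, investment=-100, escrow=1500, emergency=650
Event 7 (withdraw 100 from escrow): escrow: 1500 - 100 = 1400. Balances: brokerage=100, investment=-100, escrow=1400, emergency=650
Event 8 (transfer 50 brokerage -> escrow): brokerage: 100 - 50 = 50, escrow: 1400 + 50 = 1450. Balances: brokerage=50, investment=-100, escrow=1450, emergency=650
Event 9 (withdraw 300 from investment): investment: -100 - 300 = -400. Balances: brokerage=50, investment=-400, escrow=1450, emergency=650
Event 10 (transfer 200 brokerage -> emergency): brokerage: 50 - 200 = -150, emergency: 650 + 200 = 850. Balances: brokerage=-150, investment=-400, escrow=1450, emergency=850

Final balance of emergency: 850

Answer: 850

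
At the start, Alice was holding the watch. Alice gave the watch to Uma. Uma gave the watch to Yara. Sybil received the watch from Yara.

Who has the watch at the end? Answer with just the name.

Tracking the watch through each event:
Start: Alice has the watch.
After event 1: Uma has the watch.
After event 2: Yara has the watch.
After event 3: Sybil has the watch.

Answer: Sybil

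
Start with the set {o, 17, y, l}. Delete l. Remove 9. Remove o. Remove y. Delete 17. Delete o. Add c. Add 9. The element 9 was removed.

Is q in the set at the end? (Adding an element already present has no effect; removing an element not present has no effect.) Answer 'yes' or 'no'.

Tracking the set through each operation:
Start: {17, l, o, y}
Event 1 (remove l): removed. Set: {17, o, y}
Event 2 (remove 9): not present, no change. Set: {17, o, y}
Event 3 (remove o): removed. Set: {17, y}
Event 4 (remove y): removed. Set: {17}
Event 5 (remove 17): removed. Set: {}
Event 6 (remove o): not present, no change. Set: {}
Event 7 (add c): added. Set: {c}
Event 8 (add 9): added. Set: {9, c}
Event 9 (remove 9): removed. Set: {c}

Final set: {c} (size 1)
q is NOT in the final set.

Answer: no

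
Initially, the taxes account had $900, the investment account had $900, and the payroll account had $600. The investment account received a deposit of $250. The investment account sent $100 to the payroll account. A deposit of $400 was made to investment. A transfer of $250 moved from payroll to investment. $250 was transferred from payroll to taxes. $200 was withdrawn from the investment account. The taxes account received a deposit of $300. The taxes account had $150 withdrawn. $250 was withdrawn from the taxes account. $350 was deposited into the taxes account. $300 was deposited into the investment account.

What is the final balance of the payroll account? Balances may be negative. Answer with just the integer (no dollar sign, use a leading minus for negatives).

Tracking account balances step by step:
Start: taxes=900, investment=900, payroll=600
Event 1 (deposit 250 to investment): investment: 900 + 250 = 1150. Balances: taxes=900, investment=1150, payroll=600
Event 2 (transfer 100 investment -> payroll): investment: 1150 - 100 = 1050, payroll: 600 + 100 = 700. Balances: taxes=900, investment=1050, payroll=700
Event 3 (deposit 400 to investment): investment: 1050 + 400 = 1450. Balances: taxes=900, investment=1450, payroll=700
Event 4 (transfer 250 payroll -> investment): payroll: 700 - 250 = 450, investment: 1450 + 250 = 1700. Balances: taxes=900, investment=1700, payroll=450
Event 5 (transfer 250 payroll -> taxes): payroll: 450 - 250 = 200, taxes: 900 + 250 = 1150. Balances: taxes=1150, investment=1700, payroll=200
Event 6 (withdraw 200 from investment): investment: 1700 - 200 = 1500. Balances: taxes=1150, investment=1500, payroll=200
Event 7 (deposit 300 to taxes): taxes: 1150 + 300 = 1450. Balances: taxes=1450, investment=1500, payroll=200
Event 8 (withdraw 150 from taxes): taxes: 1450 - 150 = 1300. Balances: taxes=1300, investment=1500, payroll=200
Event 9 (withdraw 250 from taxes): taxes: 1300 - 250 = 1050. Balances: taxes=1050, investment=1500, payroll=200
Event 10 (deposit 350 to taxes): taxes: 1050 + 350 = 1400. Balances: taxes=1400, investment=1500, payroll=200
Event 11 (deposit 300 to investment): investment: 1500 + 300 = 1800. Balances: taxes=1400, investment=1800, payroll=200

Final balance of payroll: 200

Answer: 200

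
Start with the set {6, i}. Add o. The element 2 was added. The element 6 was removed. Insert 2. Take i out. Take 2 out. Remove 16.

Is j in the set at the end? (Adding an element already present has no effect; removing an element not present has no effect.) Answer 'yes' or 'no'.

Tracking the set through each operation:
Start: {6, i}
Event 1 (add o): added. Set: {6, i, o}
Event 2 (add 2): added. Set: {2, 6, i, o}
Event 3 (remove 6): removed. Set: {2, i, o}
Event 4 (add 2): already present, no change. Set: {2, i, o}
Event 5 (remove i): removed. Set: {2, o}
Event 6 (remove 2): removed. Set: {o}
Event 7 (remove 16): not present, no change. Set: {o}

Final set: {o} (size 1)
j is NOT in the final set.

Answer: no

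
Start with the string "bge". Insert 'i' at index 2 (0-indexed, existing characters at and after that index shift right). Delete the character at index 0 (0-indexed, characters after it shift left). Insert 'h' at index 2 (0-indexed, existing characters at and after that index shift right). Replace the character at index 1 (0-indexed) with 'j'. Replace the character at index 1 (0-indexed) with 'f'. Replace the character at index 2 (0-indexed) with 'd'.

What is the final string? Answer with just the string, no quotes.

Answer: gfde

Derivation:
Applying each edit step by step:
Start: "bge"
Op 1 (insert 'i' at idx 2): "bge" -> "bgie"
Op 2 (delete idx 0 = 'b'): "bgie" -> "gie"
Op 3 (insert 'h' at idx 2): "gie" -> "gihe"
Op 4 (replace idx 1: 'i' -> 'j'): "gihe" -> "gjhe"
Op 5 (replace idx 1: 'j' -> 'f'): "gjhe" -> "gfhe"
Op 6 (replace idx 2: 'h' -> 'd'): "gfhe" -> "gfde"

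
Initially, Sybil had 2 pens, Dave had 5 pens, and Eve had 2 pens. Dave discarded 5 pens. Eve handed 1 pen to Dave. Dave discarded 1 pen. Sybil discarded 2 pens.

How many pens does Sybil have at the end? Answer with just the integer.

Tracking counts step by step:
Start: Sybil=2, Dave=5, Eve=2
Event 1 (Dave -5): Dave: 5 -> 0. State: Sybil=2, Dave=0, Eve=2
Event 2 (Eve -> Dave, 1): Eve: 2 -> 1, Dave: 0 -> 1. State: Sybil=2, Dave=1, Eve=1
Event 3 (Dave -1): Dave: 1 -> 0. State: Sybil=2, Dave=0, Eve=1
Event 4 (Sybil -2): Sybil: 2 -> 0. State: Sybil=0, Dave=0, Eve=1

Sybil's final count: 0

Answer: 0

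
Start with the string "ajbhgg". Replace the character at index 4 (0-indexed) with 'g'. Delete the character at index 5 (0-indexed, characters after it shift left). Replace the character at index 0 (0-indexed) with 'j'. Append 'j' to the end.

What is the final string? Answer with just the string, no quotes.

Answer: jjbhgj

Derivation:
Applying each edit step by step:
Start: "ajbhgg"
Op 1 (replace idx 4: 'g' -> 'g'): "ajbhgg" -> "ajbhgg"
Op 2 (delete idx 5 = 'g'): "ajbhgg" -> "ajbhg"
Op 3 (replace idx 0: 'a' -> 'j'): "ajbhg" -> "jjbhg"
Op 4 (append 'j'): "jjbhg" -> "jjbhgj"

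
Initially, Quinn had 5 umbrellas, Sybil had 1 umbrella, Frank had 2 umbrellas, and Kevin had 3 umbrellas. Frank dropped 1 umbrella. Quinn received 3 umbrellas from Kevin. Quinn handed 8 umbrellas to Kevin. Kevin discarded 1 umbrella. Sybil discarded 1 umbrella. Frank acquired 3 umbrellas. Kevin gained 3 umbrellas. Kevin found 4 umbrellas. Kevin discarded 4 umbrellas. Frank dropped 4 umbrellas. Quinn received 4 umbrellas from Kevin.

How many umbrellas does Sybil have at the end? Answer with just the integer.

Tracking counts step by step:
Start: Quinn=5, Sybil=1, Frank=2, Kevin=3
Event 1 (Frank -1): Frank: 2 -> 1. State: Quinn=5, Sybil=1, Frank=1, Kevin=3
Event 2 (Kevin -> Quinn, 3): Kevin: 3 -> 0, Quinn: 5 -> 8. State: Quinn=8, Sybil=1, Frank=1, Kevin=0
Event 3 (Quinn -> Kevin, 8): Quinn: 8 -> 0, Kevin: 0 -> 8. State: Quinn=0, Sybil=1, Frank=1, Kevin=8
Event 4 (Kevin -1): Kevin: 8 -> 7. State: Quinn=0, Sybil=1, Frank=1, Kevin=7
Event 5 (Sybil -1): Sybil: 1 -> 0. State: Quinn=0, Sybil=0, Frank=1, Kevin=7
Event 6 (Frank +3): Frank: 1 -> 4. State: Quinn=0, Sybil=0, Frank=4, Kevin=7
Event 7 (Kevin +3): Kevin: 7 -> 10. State: Quinn=0, Sybil=0, Frank=4, Kevin=10
Event 8 (Kevin +4): Kevin: 10 -> 14. State: Quinn=0, Sybil=0, Frank=4, Kevin=14
Event 9 (Kevin -4): Kevin: 14 -> 10. State: Quinn=0, Sybil=0, Frank=4, Kevin=10
Event 10 (Frank -4): Frank: 4 -> 0. State: Quinn=0, Sybil=0, Frank=0, Kevin=10
Event 11 (Kevin -> Quinn, 4): Kevin: 10 -> 6, Quinn: 0 -> 4. State: Quinn=4, Sybil=0, Frank=0, Kevin=6

Sybil's final count: 0

Answer: 0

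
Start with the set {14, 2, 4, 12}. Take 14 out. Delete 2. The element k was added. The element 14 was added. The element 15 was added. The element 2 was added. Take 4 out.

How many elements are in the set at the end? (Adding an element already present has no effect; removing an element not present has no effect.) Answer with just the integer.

Answer: 5

Derivation:
Tracking the set through each operation:
Start: {12, 14, 2, 4}
Event 1 (remove 14): removed. Set: {12, 2, 4}
Event 2 (remove 2): removed. Set: {12, 4}
Event 3 (add k): added. Set: {12, 4, k}
Event 4 (add 14): added. Set: {12, 14, 4, k}
Event 5 (add 15): added. Set: {12, 14, 15, 4, k}
Event 6 (add 2): added. Set: {12, 14, 15, 2, 4, k}
Event 7 (remove 4): removed. Set: {12, 14, 15, 2, k}

Final set: {12, 14, 15, 2, k} (size 5)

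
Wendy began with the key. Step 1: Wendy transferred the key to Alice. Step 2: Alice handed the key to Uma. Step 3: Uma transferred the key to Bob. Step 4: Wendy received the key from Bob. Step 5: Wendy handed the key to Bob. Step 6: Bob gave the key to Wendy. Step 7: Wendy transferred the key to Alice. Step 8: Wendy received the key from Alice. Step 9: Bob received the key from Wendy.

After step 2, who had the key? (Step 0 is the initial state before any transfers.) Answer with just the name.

Answer: Uma

Derivation:
Tracking the key holder through step 2:
After step 0 (start): Wendy
After step 1: Alice
After step 2: Uma

At step 2, the holder is Uma.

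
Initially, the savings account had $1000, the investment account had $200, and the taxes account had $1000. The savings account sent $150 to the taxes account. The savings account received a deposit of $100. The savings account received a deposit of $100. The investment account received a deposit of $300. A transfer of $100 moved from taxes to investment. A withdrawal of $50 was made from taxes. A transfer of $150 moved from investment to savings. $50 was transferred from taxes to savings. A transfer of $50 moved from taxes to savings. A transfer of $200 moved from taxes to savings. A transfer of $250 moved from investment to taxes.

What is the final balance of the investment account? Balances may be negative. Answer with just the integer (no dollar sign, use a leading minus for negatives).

Tracking account balances step by step:
Start: savings=1000, investment=200, taxes=1000
Event 1 (transfer 150 savings -> taxes): savings: 1000 - 150 = 850, taxes: 1000 + 150 = 1150. Balances: savings=850, investment=200, taxes=1150
Event 2 (deposit 100 to savings): savings: 850 + 100 = 950. Balances: savings=950, investment=200, taxes=1150
Event 3 (deposit 100 to savings): savings: 950 + 100 = 1050. Balances: savings=1050, investment=200, taxes=1150
Event 4 (deposit 300 to investment): investment: 200 + 300 = 500. Balances: savings=1050, investment=500, taxes=1150
Event 5 (transfer 100 taxes -> investment): taxes: 1150 - 100 = 1050, investment: 500 + 100 = 600. Balances: savings=1050, investment=600, taxes=1050
Event 6 (withdraw 50 from taxes): taxes: 1050 - 50 = 1000. Balances: savings=1050, investment=600, taxes=1000
Event 7 (transfer 150 investment -> savings): investment: 600 - 150 = 450, savings: 1050 + 150 = 1200. Balances: savings=1200, investment=450, taxes=1000
Event 8 (transfer 50 taxes -> savings): taxes: 1000 - 50 = 950, savings: 1200 + 50 = 1250. Balances: savings=1250, investment=450, taxes=950
Event 9 (transfer 50 taxes -> savings): taxes: 950 - 50 = 900, savings: 1250 + 50 = 1300. Balances: savings=1300, investment=450, taxes=900
Event 10 (transfer 200 taxes -> savings): taxes: 900 - 200 = 700, savings: 1300 + 200 = 1500. Balances: savings=1500, investment=450, taxes=700
Event 11 (transfer 250 investment -> taxes): investment: 450 - 250 = 200, taxes: 700 + 250 = 950. Balances: savings=1500, investment=200, taxes=950

Final balance of investment: 200

Answer: 200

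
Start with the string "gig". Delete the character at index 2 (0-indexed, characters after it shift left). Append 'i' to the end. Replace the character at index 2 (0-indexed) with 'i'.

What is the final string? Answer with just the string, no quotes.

Applying each edit step by step:
Start: "gig"
Op 1 (delete idx 2 = 'g'): "gig" -> "gi"
Op 2 (append 'i'): "gi" -> "gii"
Op 3 (replace idx 2: 'i' -> 'i'): "gii" -> "gii"

Answer: gii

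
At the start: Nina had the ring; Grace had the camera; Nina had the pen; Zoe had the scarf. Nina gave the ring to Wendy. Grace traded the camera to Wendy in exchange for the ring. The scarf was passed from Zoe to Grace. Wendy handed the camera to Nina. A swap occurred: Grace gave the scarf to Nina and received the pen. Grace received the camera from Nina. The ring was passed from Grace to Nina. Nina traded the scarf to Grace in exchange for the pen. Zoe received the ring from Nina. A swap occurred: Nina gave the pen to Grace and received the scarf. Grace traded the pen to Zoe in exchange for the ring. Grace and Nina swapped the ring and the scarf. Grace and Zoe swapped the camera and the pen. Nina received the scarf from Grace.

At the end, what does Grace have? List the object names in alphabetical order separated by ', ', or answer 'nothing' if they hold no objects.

Answer: pen

Derivation:
Tracking all object holders:
Start: ring:Nina, camera:Grace, pen:Nina, scarf:Zoe
Event 1 (give ring: Nina -> Wendy). State: ring:Wendy, camera:Grace, pen:Nina, scarf:Zoe
Event 2 (swap camera<->ring: now camera:Wendy, ring:Grace). State: ring:Grace, camera:Wendy, pen:Nina, scarf:Zoe
Event 3 (give scarf: Zoe -> Grace). State: ring:Grace, camera:Wendy, pen:Nina, scarf:Grace
Event 4 (give camera: Wendy -> Nina). State: ring:Grace, camera:Nina, pen:Nina, scarf:Grace
Event 5 (swap scarf<->pen: now scarf:Nina, pen:Grace). State: ring:Grace, camera:Nina, pen:Grace, scarf:Nina
Event 6 (give camera: Nina -> Grace). State: ring:Grace, camera:Grace, pen:Grace, scarf:Nina
Event 7 (give ring: Grace -> Nina). State: ring:Nina, camera:Grace, pen:Grace, scarf:Nina
Event 8 (swap scarf<->pen: now scarf:Grace, pen:Nina). State: ring:Nina, camera:Grace, pen:Nina, scarf:Grace
Event 9 (give ring: Nina -> Zoe). State: ring:Zoe, camera:Grace, pen:Nina, scarf:Grace
Event 10 (swap pen<->scarf: now pen:Grace, scarf:Nina). State: ring:Zoe, camera:Grace, pen:Grace, scarf:Nina
Event 11 (swap pen<->ring: now pen:Zoe, ring:Grace). State: ring:Grace, camera:Grace, pen:Zoe, scarf:Nina
Event 12 (swap ring<->scarf: now ring:Nina, scarf:Grace). State: ring:Nina, camera:Grace, pen:Zoe, scarf:Grace
Event 13 (swap camera<->pen: now camera:Zoe, pen:Grace). State: ring:Nina, camera:Zoe, pen:Grace, scarf:Grace
Event 14 (give scarf: Grace -> Nina). State: ring:Nina, camera:Zoe, pen:Grace, scarf:Nina

Final state: ring:Nina, camera:Zoe, pen:Grace, scarf:Nina
Grace holds: pen.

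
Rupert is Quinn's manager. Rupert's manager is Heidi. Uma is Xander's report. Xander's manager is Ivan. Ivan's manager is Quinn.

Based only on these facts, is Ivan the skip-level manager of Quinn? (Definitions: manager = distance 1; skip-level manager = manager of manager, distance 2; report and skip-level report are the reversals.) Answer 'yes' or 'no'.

Reconstructing the manager chain from the given facts:
  Heidi -> Rupert -> Quinn -> Ivan -> Xander -> Uma
(each arrow means 'manager of the next')
Positions in the chain (0 = top):
  position of Heidi: 0
  position of Rupert: 1
  position of Quinn: 2
  position of Ivan: 3
  position of Xander: 4
  position of Uma: 5

Ivan is at position 3, Quinn is at position 2; signed distance (j - i) = -1.
'skip-level manager' requires j - i = 2. Actual distance is -1, so the relation does NOT hold.

Answer: no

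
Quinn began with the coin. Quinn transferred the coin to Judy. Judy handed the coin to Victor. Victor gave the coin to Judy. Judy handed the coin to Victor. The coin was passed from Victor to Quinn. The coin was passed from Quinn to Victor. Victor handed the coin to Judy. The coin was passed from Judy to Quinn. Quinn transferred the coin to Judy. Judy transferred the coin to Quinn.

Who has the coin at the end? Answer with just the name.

Tracking the coin through each event:
Start: Quinn has the coin.
After event 1: Judy has the coin.
After event 2: Victor has the coin.
After event 3: Judy has the coin.
After event 4: Victor has the coin.
After event 5: Quinn has the coin.
After event 6: Victor has the coin.
After event 7: Judy has the coin.
After event 8: Quinn has the coin.
After event 9: Judy has the coin.
After event 10: Quinn has the coin.

Answer: Quinn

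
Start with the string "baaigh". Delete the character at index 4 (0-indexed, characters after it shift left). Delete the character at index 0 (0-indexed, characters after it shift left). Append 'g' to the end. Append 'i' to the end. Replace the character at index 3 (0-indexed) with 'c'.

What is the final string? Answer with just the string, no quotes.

Applying each edit step by step:
Start: "baaigh"
Op 1 (delete idx 4 = 'g'): "baaigh" -> "baaih"
Op 2 (delete idx 0 = 'b'): "baaih" -> "aaih"
Op 3 (append 'g'): "aaih" -> "aaihg"
Op 4 (append 'i'): "aaihg" -> "aaihgi"
Op 5 (replace idx 3: 'h' -> 'c'): "aaihgi" -> "aaicgi"

Answer: aaicgi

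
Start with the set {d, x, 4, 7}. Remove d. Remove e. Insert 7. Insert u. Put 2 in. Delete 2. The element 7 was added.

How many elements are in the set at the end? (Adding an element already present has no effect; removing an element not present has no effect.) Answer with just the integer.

Answer: 4

Derivation:
Tracking the set through each operation:
Start: {4, 7, d, x}
Event 1 (remove d): removed. Set: {4, 7, x}
Event 2 (remove e): not present, no change. Set: {4, 7, x}
Event 3 (add 7): already present, no change. Set: {4, 7, x}
Event 4 (add u): added. Set: {4, 7, u, x}
Event 5 (add 2): added. Set: {2, 4, 7, u, x}
Event 6 (remove 2): removed. Set: {4, 7, u, x}
Event 7 (add 7): already present, no change. Set: {4, 7, u, x}

Final set: {4, 7, u, x} (size 4)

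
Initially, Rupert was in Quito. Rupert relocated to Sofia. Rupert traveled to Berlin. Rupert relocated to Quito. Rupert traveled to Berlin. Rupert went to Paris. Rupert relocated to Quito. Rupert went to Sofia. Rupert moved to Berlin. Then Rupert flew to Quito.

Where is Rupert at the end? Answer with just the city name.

Tracking Rupert's location:
Start: Rupert is in Quito.
After move 1: Quito -> Sofia. Rupert is in Sofia.
After move 2: Sofia -> Berlin. Rupert is in Berlin.
After move 3: Berlin -> Quito. Rupert is in Quito.
After move 4: Quito -> Berlin. Rupert is in Berlin.
After move 5: Berlin -> Paris. Rupert is in Paris.
After move 6: Paris -> Quito. Rupert is in Quito.
After move 7: Quito -> Sofia. Rupert is in Sofia.
After move 8: Sofia -> Berlin. Rupert is in Berlin.
After move 9: Berlin -> Quito. Rupert is in Quito.

Answer: Quito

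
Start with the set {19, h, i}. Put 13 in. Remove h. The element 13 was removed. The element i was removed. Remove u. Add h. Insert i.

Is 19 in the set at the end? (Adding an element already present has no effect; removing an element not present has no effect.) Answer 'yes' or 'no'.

Tracking the set through each operation:
Start: {19, h, i}
Event 1 (add 13): added. Set: {13, 19, h, i}
Event 2 (remove h): removed. Set: {13, 19, i}
Event 3 (remove 13): removed. Set: {19, i}
Event 4 (remove i): removed. Set: {19}
Event 5 (remove u): not present, no change. Set: {19}
Event 6 (add h): added. Set: {19, h}
Event 7 (add i): added. Set: {19, h, i}

Final set: {19, h, i} (size 3)
19 is in the final set.

Answer: yes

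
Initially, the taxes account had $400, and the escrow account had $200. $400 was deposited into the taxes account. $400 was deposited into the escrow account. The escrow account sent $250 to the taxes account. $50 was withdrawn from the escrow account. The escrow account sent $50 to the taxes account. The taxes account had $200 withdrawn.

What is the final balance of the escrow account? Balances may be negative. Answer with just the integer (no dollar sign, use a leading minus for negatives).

Answer: 250

Derivation:
Tracking account balances step by step:
Start: taxes=400, escrow=200
Event 1 (deposit 400 to taxes): taxes: 400 + 400 = 800. Balances: taxes=800, escrow=200
Event 2 (deposit 400 to escrow): escrow: 200 + 400 = 600. Balances: taxes=800, escrow=600
Event 3 (transfer 250 escrow -> taxes): escrow: 600 - 250 = 350, taxes: 800 + 250 = 1050. Balances: taxes=1050, escrow=350
Event 4 (withdraw 50 from escrow): escrow: 350 - 50 = 300. Balances: taxes=1050, escrow=300
Event 5 (transfer 50 escrow -> taxes): escrow: 300 - 50 = 250, taxes: 1050 + 50 = 1100. Balances: taxes=1100, escrow=250
Event 6 (withdraw 200 from taxes): taxes: 1100 - 200 = 900. Balances: taxes=900, escrow=250

Final balance of escrow: 250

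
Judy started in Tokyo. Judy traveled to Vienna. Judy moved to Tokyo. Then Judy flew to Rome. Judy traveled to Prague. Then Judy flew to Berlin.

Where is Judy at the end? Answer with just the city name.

Answer: Berlin

Derivation:
Tracking Judy's location:
Start: Judy is in Tokyo.
After move 1: Tokyo -> Vienna. Judy is in Vienna.
After move 2: Vienna -> Tokyo. Judy is in Tokyo.
After move 3: Tokyo -> Rome. Judy is in Rome.
After move 4: Rome -> Prague. Judy is in Prague.
After move 5: Prague -> Berlin. Judy is in Berlin.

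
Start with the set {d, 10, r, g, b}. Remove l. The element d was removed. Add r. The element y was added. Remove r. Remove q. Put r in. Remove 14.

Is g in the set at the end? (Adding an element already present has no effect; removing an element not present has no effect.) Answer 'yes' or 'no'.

Answer: yes

Derivation:
Tracking the set through each operation:
Start: {10, b, d, g, r}
Event 1 (remove l): not present, no change. Set: {10, b, d, g, r}
Event 2 (remove d): removed. Set: {10, b, g, r}
Event 3 (add r): already present, no change. Set: {10, b, g, r}
Event 4 (add y): added. Set: {10, b, g, r, y}
Event 5 (remove r): removed. Set: {10, b, g, y}
Event 6 (remove q): not present, no change. Set: {10, b, g, y}
Event 7 (add r): added. Set: {10, b, g, r, y}
Event 8 (remove 14): not present, no change. Set: {10, b, g, r, y}

Final set: {10, b, g, r, y} (size 5)
g is in the final set.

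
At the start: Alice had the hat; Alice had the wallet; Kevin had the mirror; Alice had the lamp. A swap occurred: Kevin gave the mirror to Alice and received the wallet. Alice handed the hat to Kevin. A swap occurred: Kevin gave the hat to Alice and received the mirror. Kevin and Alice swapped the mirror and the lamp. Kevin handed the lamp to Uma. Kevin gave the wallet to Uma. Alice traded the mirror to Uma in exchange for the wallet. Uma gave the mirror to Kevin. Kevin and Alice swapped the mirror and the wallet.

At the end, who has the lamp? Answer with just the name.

Answer: Uma

Derivation:
Tracking all object holders:
Start: hat:Alice, wallet:Alice, mirror:Kevin, lamp:Alice
Event 1 (swap mirror<->wallet: now mirror:Alice, wallet:Kevin). State: hat:Alice, wallet:Kevin, mirror:Alice, lamp:Alice
Event 2 (give hat: Alice -> Kevin). State: hat:Kevin, wallet:Kevin, mirror:Alice, lamp:Alice
Event 3 (swap hat<->mirror: now hat:Alice, mirror:Kevin). State: hat:Alice, wallet:Kevin, mirror:Kevin, lamp:Alice
Event 4 (swap mirror<->lamp: now mirror:Alice, lamp:Kevin). State: hat:Alice, wallet:Kevin, mirror:Alice, lamp:Kevin
Event 5 (give lamp: Kevin -> Uma). State: hat:Alice, wallet:Kevin, mirror:Alice, lamp:Uma
Event 6 (give wallet: Kevin -> Uma). State: hat:Alice, wallet:Uma, mirror:Alice, lamp:Uma
Event 7 (swap mirror<->wallet: now mirror:Uma, wallet:Alice). State: hat:Alice, wallet:Alice, mirror:Uma, lamp:Uma
Event 8 (give mirror: Uma -> Kevin). State: hat:Alice, wallet:Alice, mirror:Kevin, lamp:Uma
Event 9 (swap mirror<->wallet: now mirror:Alice, wallet:Kevin). State: hat:Alice, wallet:Kevin, mirror:Alice, lamp:Uma

Final state: hat:Alice, wallet:Kevin, mirror:Alice, lamp:Uma
The lamp is held by Uma.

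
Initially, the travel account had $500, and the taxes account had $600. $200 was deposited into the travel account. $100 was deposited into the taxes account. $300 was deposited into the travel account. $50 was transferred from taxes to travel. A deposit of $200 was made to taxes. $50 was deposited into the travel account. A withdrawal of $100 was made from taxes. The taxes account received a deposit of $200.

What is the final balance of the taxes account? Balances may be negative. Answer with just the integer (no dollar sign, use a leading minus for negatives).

Answer: 950

Derivation:
Tracking account balances step by step:
Start: travel=500, taxes=600
Event 1 (deposit 200 to travel): travel: 500 + 200 = 700. Balances: travel=700, taxes=600
Event 2 (deposit 100 to taxes): taxes: 600 + 100 = 700. Balances: travel=700, taxes=700
Event 3 (deposit 300 to travel): travel: 700 + 300 = 1000. Balances: travel=1000, taxes=700
Event 4 (transfer 50 taxes -> travel): taxes: 700 - 50 = 650, travel: 1000 + 50 = 1050. Balances: travel=1050, taxes=650
Event 5 (deposit 200 to taxes): taxes: 650 + 200 = 850. Balances: travel=1050, taxes=850
Event 6 (deposit 50 to travel): travel: 1050 + 50 = 1100. Balances: travel=1100, taxes=850
Event 7 (withdraw 100 from taxes): taxes: 850 - 100 = 750. Balances: travel=1100, taxes=750
Event 8 (deposit 200 to taxes): taxes: 750 + 200 = 950. Balances: travel=1100, taxes=950

Final balance of taxes: 950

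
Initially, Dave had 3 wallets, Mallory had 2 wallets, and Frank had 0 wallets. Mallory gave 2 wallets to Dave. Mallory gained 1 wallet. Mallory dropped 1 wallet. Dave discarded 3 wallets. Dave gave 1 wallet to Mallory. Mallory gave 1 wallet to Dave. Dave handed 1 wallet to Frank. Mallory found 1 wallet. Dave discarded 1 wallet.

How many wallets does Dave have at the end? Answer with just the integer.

Answer: 0

Derivation:
Tracking counts step by step:
Start: Dave=3, Mallory=2, Frank=0
Event 1 (Mallory -> Dave, 2): Mallory: 2 -> 0, Dave: 3 -> 5. State: Dave=5, Mallory=0, Frank=0
Event 2 (Mallory +1): Mallory: 0 -> 1. State: Dave=5, Mallory=1, Frank=0
Event 3 (Mallory -1): Mallory: 1 -> 0. State: Dave=5, Mallory=0, Frank=0
Event 4 (Dave -3): Dave: 5 -> 2. State: Dave=2, Mallory=0, Frank=0
Event 5 (Dave -> Mallory, 1): Dave: 2 -> 1, Mallory: 0 -> 1. State: Dave=1, Mallory=1, Frank=0
Event 6 (Mallory -> Dave, 1): Mallory: 1 -> 0, Dave: 1 -> 2. State: Dave=2, Mallory=0, Frank=0
Event 7 (Dave -> Frank, 1): Dave: 2 -> 1, Frank: 0 -> 1. State: Dave=1, Mallory=0, Frank=1
Event 8 (Mallory +1): Mallory: 0 -> 1. State: Dave=1, Mallory=1, Frank=1
Event 9 (Dave -1): Dave: 1 -> 0. State: Dave=0, Mallory=1, Frank=1

Dave's final count: 0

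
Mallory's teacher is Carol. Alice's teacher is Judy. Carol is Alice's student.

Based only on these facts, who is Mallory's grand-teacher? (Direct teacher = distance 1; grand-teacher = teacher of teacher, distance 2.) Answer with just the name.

Answer: Alice

Derivation:
Reconstructing the teacher chain from the given facts:
  Judy -> Alice -> Carol -> Mallory
(each arrow means 'teacher of the next')
Positions in the chain (0 = top):
  position of Judy: 0
  position of Alice: 1
  position of Carol: 2
  position of Mallory: 3

Mallory is at position 3; the grand-teacher is 2 steps up the chain, i.e. position 1: Alice.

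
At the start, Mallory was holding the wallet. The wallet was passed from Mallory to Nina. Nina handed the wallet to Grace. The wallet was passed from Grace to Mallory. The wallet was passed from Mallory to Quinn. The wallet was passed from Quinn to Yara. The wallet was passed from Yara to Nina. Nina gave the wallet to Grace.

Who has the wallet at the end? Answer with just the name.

Answer: Grace

Derivation:
Tracking the wallet through each event:
Start: Mallory has the wallet.
After event 1: Nina has the wallet.
After event 2: Grace has the wallet.
After event 3: Mallory has the wallet.
After event 4: Quinn has the wallet.
After event 5: Yara has the wallet.
After event 6: Nina has the wallet.
After event 7: Grace has the wallet.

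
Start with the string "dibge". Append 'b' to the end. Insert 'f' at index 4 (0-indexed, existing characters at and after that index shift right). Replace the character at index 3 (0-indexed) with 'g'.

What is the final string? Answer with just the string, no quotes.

Applying each edit step by step:
Start: "dibge"
Op 1 (append 'b'): "dibge" -> "dibgeb"
Op 2 (insert 'f' at idx 4): "dibgeb" -> "dibgfeb"
Op 3 (replace idx 3: 'g' -> 'g'): "dibgfeb" -> "dibgfeb"

Answer: dibgfeb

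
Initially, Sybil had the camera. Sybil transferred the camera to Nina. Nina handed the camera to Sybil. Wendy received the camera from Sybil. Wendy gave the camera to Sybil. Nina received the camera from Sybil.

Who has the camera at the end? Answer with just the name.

Tracking the camera through each event:
Start: Sybil has the camera.
After event 1: Nina has the camera.
After event 2: Sybil has the camera.
After event 3: Wendy has the camera.
After event 4: Sybil has the camera.
After event 5: Nina has the camera.

Answer: Nina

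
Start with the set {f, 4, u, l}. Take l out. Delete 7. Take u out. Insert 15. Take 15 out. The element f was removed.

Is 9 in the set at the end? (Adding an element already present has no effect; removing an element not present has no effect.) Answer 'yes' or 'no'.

Tracking the set through each operation:
Start: {4, f, l, u}
Event 1 (remove l): removed. Set: {4, f, u}
Event 2 (remove 7): not present, no change. Set: {4, f, u}
Event 3 (remove u): removed. Set: {4, f}
Event 4 (add 15): added. Set: {15, 4, f}
Event 5 (remove 15): removed. Set: {4, f}
Event 6 (remove f): removed. Set: {4}

Final set: {4} (size 1)
9 is NOT in the final set.

Answer: no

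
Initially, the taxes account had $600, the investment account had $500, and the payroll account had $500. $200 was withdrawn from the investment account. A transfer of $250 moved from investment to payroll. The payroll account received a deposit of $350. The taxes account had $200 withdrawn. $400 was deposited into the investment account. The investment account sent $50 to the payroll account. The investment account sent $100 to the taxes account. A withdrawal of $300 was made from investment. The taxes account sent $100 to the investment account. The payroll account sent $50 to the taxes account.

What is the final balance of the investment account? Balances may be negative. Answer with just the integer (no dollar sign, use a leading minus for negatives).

Answer: 100

Derivation:
Tracking account balances step by step:
Start: taxes=600, investment=500, payroll=500
Event 1 (withdraw 200 from investment): investment: 500 - 200 = 300. Balances: taxes=600, investment=300, payroll=500
Event 2 (transfer 250 investment -> payroll): investment: 300 - 250 = 50, payroll: 500 + 250 = 750. Balances: taxes=600, investment=50, payroll=750
Event 3 (deposit 350 to payroll): payroll: 750 + 350 = 1100. Balances: taxes=600, investment=50, payroll=1100
Event 4 (withdraw 200 from taxes): taxes: 600 - 200 = 400. Balances: taxes=400, investment=50, payroll=1100
Event 5 (deposit 400 to investment): investment: 50 + 400 = 450. Balances: taxes=400, investment=450, payroll=1100
Event 6 (transfer 50 investment -> payroll): investment: 450 - 50 = 400, payroll: 1100 + 50 = 1150. Balances: taxes=400, investment=400, payroll=1150
Event 7 (transfer 100 investment -> taxes): investment: 400 - 100 = 300, taxes: 400 + 100 = 500. Balances: taxes=500, investment=300, payroll=1150
Event 8 (withdraw 300 from investment): investment: 300 - 300 = 0. Balances: taxes=500, investment=0, payroll=1150
Event 9 (transfer 100 taxes -> investment): taxes: 500 - 100 = 400, investment: 0 + 100 = 100. Balances: taxes=400, investment=100, payroll=1150
Event 10 (transfer 50 payroll -> taxes): payroll: 1150 - 50 = 1100, taxes: 400 + 50 = 450. Balances: taxes=450, investment=100, payroll=1100

Final balance of investment: 100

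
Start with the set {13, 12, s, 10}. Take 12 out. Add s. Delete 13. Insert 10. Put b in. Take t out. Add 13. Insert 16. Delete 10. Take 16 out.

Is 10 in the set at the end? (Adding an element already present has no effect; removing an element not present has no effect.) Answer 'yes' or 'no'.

Tracking the set through each operation:
Start: {10, 12, 13, s}
Event 1 (remove 12): removed. Set: {10, 13, s}
Event 2 (add s): already present, no change. Set: {10, 13, s}
Event 3 (remove 13): removed. Set: {10, s}
Event 4 (add 10): already present, no change. Set: {10, s}
Event 5 (add b): added. Set: {10, b, s}
Event 6 (remove t): not present, no change. Set: {10, b, s}
Event 7 (add 13): added. Set: {10, 13, b, s}
Event 8 (add 16): added. Set: {10, 13, 16, b, s}
Event 9 (remove 10): removed. Set: {13, 16, b, s}
Event 10 (remove 16): removed. Set: {13, b, s}

Final set: {13, b, s} (size 3)
10 is NOT in the final set.

Answer: no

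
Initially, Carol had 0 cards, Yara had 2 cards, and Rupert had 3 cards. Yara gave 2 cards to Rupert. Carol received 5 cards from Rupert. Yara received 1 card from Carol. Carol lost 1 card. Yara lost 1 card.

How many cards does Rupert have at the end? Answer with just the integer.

Tracking counts step by step:
Start: Carol=0, Yara=2, Rupert=3
Event 1 (Yara -> Rupert, 2): Yara: 2 -> 0, Rupert: 3 -> 5. State: Carol=0, Yara=0, Rupert=5
Event 2 (Rupert -> Carol, 5): Rupert: 5 -> 0, Carol: 0 -> 5. State: Carol=5, Yara=0, Rupert=0
Event 3 (Carol -> Yara, 1): Carol: 5 -> 4, Yara: 0 -> 1. State: Carol=4, Yara=1, Rupert=0
Event 4 (Carol -1): Carol: 4 -> 3. State: Carol=3, Yara=1, Rupert=0
Event 5 (Yara -1): Yara: 1 -> 0. State: Carol=3, Yara=0, Rupert=0

Rupert's final count: 0

Answer: 0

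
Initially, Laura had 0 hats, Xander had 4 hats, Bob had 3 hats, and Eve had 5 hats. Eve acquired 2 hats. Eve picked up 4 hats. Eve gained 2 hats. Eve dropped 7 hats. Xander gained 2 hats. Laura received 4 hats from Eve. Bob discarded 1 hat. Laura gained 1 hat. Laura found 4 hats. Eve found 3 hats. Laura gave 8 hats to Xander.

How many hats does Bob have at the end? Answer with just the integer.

Answer: 2

Derivation:
Tracking counts step by step:
Start: Laura=0, Xander=4, Bob=3, Eve=5
Event 1 (Eve +2): Eve: 5 -> 7. State: Laura=0, Xander=4, Bob=3, Eve=7
Event 2 (Eve +4): Eve: 7 -> 11. State: Laura=0, Xander=4, Bob=3, Eve=11
Event 3 (Eve +2): Eve: 11 -> 13. State: Laura=0, Xander=4, Bob=3, Eve=13
Event 4 (Eve -7): Eve: 13 -> 6. State: Laura=0, Xander=4, Bob=3, Eve=6
Event 5 (Xander +2): Xander: 4 -> 6. State: Laura=0, Xander=6, Bob=3, Eve=6
Event 6 (Eve -> Laura, 4): Eve: 6 -> 2, Laura: 0 -> 4. State: Laura=4, Xander=6, Bob=3, Eve=2
Event 7 (Bob -1): Bob: 3 -> 2. State: Laura=4, Xander=6, Bob=2, Eve=2
Event 8 (Laura +1): Laura: 4 -> 5. State: Laura=5, Xander=6, Bob=2, Eve=2
Event 9 (Laura +4): Laura: 5 -> 9. State: Laura=9, Xander=6, Bob=2, Eve=2
Event 10 (Eve +3): Eve: 2 -> 5. State: Laura=9, Xander=6, Bob=2, Eve=5
Event 11 (Laura -> Xander, 8): Laura: 9 -> 1, Xander: 6 -> 14. State: Laura=1, Xander=14, Bob=2, Eve=5

Bob's final count: 2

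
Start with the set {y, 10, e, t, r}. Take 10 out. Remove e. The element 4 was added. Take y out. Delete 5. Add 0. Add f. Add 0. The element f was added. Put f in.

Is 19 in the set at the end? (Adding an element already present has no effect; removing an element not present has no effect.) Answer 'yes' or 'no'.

Answer: no

Derivation:
Tracking the set through each operation:
Start: {10, e, r, t, y}
Event 1 (remove 10): removed. Set: {e, r, t, y}
Event 2 (remove e): removed. Set: {r, t, y}
Event 3 (add 4): added. Set: {4, r, t, y}
Event 4 (remove y): removed. Set: {4, r, t}
Event 5 (remove 5): not present, no change. Set: {4, r, t}
Event 6 (add 0): added. Set: {0, 4, r, t}
Event 7 (add f): added. Set: {0, 4, f, r, t}
Event 8 (add 0): already present, no change. Set: {0, 4, f, r, t}
Event 9 (add f): already present, no change. Set: {0, 4, f, r, t}
Event 10 (add f): already present, no change. Set: {0, 4, f, r, t}

Final set: {0, 4, f, r, t} (size 5)
19 is NOT in the final set.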